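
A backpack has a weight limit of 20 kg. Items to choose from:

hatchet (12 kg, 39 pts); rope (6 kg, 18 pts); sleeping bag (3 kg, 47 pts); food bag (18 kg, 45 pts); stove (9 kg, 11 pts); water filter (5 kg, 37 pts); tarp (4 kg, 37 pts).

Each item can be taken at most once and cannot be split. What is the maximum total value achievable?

Check high-value combinations within 20 kg:
- rope+sleeping bag+water filter+tarp: weight 6+3+5+4=18, value 18+47+37+37=139
- hatchet+sleeping bag+tarp: weight 12+3+4=19, value 39+47+37=123
- hatchet+sleeping bag+water filter: weight 12+3+5=20, value 39+47+37=123
Best: 139 pts.

139 pts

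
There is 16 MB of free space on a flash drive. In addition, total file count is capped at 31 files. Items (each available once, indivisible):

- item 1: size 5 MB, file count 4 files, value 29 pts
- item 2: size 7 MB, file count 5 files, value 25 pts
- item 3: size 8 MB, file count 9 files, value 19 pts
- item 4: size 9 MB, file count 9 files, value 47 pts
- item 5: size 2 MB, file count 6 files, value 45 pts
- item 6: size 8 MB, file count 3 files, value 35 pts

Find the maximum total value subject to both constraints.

121 pts

Feasible sets respecting both limits:
- item 1+item 4+item 5: size 16, file count 19, value 121
- item 1+item 5+item 6: size 15, file count 13, value 109
- item 1+item 2+item 5: size 14, file count 15, value 99
Best: 121 pts.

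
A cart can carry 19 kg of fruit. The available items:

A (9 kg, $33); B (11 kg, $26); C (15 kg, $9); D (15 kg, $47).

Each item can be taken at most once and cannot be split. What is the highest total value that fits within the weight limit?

$47

This is a 0/1 knapsack; check combinations near the capacity.
- D: weight 15, value 47
- A: weight 9, value 33
- B: weight 11, value 26
- C: weight 15, value 9
Best: $47.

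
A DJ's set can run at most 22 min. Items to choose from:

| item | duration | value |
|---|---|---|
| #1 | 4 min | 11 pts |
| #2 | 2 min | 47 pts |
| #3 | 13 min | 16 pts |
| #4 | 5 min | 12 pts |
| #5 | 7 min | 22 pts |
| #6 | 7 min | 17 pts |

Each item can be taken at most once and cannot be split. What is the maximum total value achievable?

98 pts

Check high-value combinations within 22 min:
- #2+#4+#5+#6: duration 2+5+7+7=21, value 47+12+22+17=98
- #1+#2+#5+#6: duration 4+2+7+7=20, value 11+47+22+17=97
- #1+#2+#4+#5: duration 4+2+5+7=18, value 11+47+12+22=92
- #1+#2+#4+#6: duration 4+2+5+7=18, value 11+47+12+17=87
- #2+#5+#6: duration 2+7+7=16, value 47+22+17=86
Best: 98 pts.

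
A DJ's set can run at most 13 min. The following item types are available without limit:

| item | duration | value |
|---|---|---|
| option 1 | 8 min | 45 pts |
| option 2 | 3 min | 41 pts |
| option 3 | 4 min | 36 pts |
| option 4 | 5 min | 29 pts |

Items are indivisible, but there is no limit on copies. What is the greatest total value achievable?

164 pts

Best value-per-unit is option 2 at 41/3, and filling with it alone uses duration 4×3=12. No mix of the others beats 4×41 = 164.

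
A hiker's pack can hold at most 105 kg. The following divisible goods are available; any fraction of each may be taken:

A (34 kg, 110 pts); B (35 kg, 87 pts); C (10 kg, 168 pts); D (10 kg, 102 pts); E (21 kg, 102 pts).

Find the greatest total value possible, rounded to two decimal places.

556.57

Take in order of value per unit:
- C (168/10 per unit): all 10 → value 168, running total 168.00
- D (102/10 per unit): all 10 → value 102, running total 270.00
- E (102/21 per unit): all 21 → value 102, running total 372.00
- A (110/34 per unit): all 34 → value 110, running total 482.00
- B (87/35 per unit): 30 of 35 → value 30×87/35 = 74.5714, running total 556.57
Total 556.57.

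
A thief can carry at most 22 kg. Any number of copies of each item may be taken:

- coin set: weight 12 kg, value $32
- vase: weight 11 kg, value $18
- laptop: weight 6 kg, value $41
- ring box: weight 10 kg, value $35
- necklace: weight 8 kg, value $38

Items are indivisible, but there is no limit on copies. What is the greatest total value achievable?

$123

Best value-per-unit is laptop at 41/6, and filling with it alone uses weight 3×6=18. No mix of the others beats 3×41 = 123.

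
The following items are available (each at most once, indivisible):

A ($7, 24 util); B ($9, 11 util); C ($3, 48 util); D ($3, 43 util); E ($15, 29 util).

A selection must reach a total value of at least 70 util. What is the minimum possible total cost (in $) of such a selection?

6

Subsets with value ≥ 70, sorted by total cost:
- C+D: cost 6, value 91
- A+C: cost 10, value 72
- A+C+D: cost 13, value 115
- B+C+D: cost 15, value 102
Minimum cost: 6 $.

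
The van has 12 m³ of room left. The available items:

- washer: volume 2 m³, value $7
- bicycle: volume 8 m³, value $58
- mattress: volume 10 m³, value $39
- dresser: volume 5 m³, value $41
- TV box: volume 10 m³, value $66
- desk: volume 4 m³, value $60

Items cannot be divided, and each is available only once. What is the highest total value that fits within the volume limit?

Check high-value combinations within 12 m³:
- bicycle+desk: volume 8+4=12, value 58+60=118
- washer+dresser+desk: volume 2+5+4=11, value 7+41+60=108
- dresser+desk: volume 5+4=9, value 41+60=101
- washer+TV box: volume 2+10=12, value 7+66=73
Best: $118.

$118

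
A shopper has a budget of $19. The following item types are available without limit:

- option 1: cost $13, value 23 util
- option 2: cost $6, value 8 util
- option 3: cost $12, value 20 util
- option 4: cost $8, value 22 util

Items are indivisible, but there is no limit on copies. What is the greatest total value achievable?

44 util

Best value-per-unit is option 4 at 22/8, and filling with it alone uses cost 2×8=16. No mix of the others beats 2×22 = 44.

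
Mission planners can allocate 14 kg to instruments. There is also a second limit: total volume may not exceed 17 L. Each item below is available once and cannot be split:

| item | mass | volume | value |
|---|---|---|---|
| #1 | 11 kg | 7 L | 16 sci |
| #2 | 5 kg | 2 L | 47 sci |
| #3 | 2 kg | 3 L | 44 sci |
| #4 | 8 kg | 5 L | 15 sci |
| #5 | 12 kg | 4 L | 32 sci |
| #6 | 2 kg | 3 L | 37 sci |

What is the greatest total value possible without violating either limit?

128 sci

Feasible sets respecting both limits:
- #2+#3+#6: mass 9, volume 8, value 128
- #3+#4+#6: mass 12, volume 11, value 96
- #2+#3: mass 7, volume 5, value 91
Best: 128 sci.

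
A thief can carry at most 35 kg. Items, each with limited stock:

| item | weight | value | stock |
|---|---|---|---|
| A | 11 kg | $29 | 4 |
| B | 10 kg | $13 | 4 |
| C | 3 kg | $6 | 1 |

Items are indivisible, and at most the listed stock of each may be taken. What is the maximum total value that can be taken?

Best selections within weight 35 and stock limits:
- 3×A: weight 33, value 87
- 2×A + 1×B + 1×C: weight 35, value 77
Best: $87.

$87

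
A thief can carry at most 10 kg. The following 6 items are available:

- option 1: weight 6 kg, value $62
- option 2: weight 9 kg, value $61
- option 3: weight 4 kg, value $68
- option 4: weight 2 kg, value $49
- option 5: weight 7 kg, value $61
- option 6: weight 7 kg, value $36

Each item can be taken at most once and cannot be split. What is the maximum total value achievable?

Check high-value combinations within 10 kg:
- option 1+option 3: weight 6+4=10, value 62+68=130
- option 3+option 4: weight 4+2=6, value 68+49=117
- option 1+option 4: weight 6+2=8, value 62+49=111
- option 4+option 5: weight 2+7=9, value 49+61=110
Best: $130.

$130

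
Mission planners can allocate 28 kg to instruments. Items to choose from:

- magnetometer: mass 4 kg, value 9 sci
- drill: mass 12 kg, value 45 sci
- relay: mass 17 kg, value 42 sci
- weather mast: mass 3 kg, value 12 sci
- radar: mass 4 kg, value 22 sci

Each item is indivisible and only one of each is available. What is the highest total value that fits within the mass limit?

88 sci

This is a 0/1 knapsack; check combinations near the capacity.
- magnetometer+drill+weather mast+radar: mass 4+12+3+4=23, value 9+45+12+22=88
- magnetometer+relay+weather mast+radar: mass 4+17+3+4=28, value 9+42+12+22=85
- drill+weather mast+radar: mass 12+3+4=19, value 45+12+22=79
- magnetometer+drill+radar: mass 4+12+4=20, value 9+45+22=76
- relay+weather mast+radar: mass 17+3+4=24, value 42+12+22=76
Best: 88 sci.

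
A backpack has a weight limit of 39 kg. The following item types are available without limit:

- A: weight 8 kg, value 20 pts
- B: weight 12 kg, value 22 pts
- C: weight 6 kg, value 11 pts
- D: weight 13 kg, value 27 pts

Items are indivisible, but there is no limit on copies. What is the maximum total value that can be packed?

Best value-per-unit is A at 20/8; filling with it alone gives 4×20 = 80.
Optimal mix: 4×A + 1×C → weight 38, value 91.

91 pts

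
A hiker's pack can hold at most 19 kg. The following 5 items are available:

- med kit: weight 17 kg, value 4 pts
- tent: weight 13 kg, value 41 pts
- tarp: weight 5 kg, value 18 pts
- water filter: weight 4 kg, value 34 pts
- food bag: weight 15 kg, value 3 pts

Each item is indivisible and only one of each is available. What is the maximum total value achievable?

This is a 0/1 knapsack; check combinations near the capacity.
- tent+water filter: weight 13+4=17, value 41+34=75
- tent+tarp: weight 13+5=18, value 41+18=59
- tarp+water filter: weight 5+4=9, value 18+34=52
- tent: weight 13, value 41
- water filter+food bag: weight 4+15=19, value 34+3=37
Best: 75 pts.

75 pts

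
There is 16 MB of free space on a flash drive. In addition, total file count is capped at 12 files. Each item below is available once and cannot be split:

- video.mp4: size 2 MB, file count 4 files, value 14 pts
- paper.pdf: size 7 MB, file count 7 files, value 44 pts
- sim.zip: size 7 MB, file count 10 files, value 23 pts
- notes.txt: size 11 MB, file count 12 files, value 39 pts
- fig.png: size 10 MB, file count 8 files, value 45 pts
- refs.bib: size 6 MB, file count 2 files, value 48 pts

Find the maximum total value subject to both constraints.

Feasible sets respecting both limits:
- fig.png+refs.bib: size 16, file count 10, value 93
- paper.pdf+refs.bib: size 13, file count 9, value 92
- sim.zip+refs.bib: size 13, file count 12, value 71
Best: 93 pts.

93 pts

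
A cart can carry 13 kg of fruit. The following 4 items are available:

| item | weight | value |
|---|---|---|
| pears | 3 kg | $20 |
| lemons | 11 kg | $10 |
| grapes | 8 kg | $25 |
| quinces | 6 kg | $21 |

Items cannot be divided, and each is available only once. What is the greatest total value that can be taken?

Check high-value combinations within 13 kg:
- pears+grapes: weight 3+8=11, value 20+25=45
- pears+quinces: weight 3+6=9, value 20+21=41
- grapes: weight 8, value 25
Best: $45.

$45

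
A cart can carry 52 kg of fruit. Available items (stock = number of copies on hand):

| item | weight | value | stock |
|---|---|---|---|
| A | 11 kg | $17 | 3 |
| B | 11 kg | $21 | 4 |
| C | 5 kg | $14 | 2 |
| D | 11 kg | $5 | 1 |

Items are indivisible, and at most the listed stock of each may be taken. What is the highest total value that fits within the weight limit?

Best selections within weight 52 and stock limits:
- 4×B + 1×C: weight 49, value 98
- 1×A + 3×B + 1×C: weight 49, value 94
- 3×B + 2×C: weight 43, value 91
Best: $98.

$98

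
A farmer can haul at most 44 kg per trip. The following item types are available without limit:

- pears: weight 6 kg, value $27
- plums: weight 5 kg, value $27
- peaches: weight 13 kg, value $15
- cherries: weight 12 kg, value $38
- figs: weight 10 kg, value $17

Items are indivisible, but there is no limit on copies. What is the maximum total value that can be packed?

Best value-per-unit is plums at 27/5; filling with it alone gives 8×27 = 216.
Optimal mix: 4×pears + 4×plums → weight 44, value 216.

$216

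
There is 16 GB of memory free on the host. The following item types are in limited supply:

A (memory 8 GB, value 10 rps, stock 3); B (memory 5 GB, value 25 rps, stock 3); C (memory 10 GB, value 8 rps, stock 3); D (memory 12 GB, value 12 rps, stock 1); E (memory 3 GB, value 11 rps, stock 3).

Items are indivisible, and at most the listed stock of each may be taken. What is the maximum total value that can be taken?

75 rps

Top feasible selections:
- 3×B: memory 15, value 75
- 2×B + 2×E: memory 16, value 72
- 2×B + 1×E: memory 13, value 61
Best: 75 rps.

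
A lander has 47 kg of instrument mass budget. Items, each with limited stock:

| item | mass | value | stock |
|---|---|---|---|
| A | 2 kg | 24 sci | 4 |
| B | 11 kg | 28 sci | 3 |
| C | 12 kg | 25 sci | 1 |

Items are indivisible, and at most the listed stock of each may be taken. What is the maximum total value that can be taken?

180 sci

Best selections within mass 47 and stock limits:
- 4×A + 3×B: mass 41, value 180
- 4×A + 2×B + 1×C: mass 42, value 177
Best: 180 sci.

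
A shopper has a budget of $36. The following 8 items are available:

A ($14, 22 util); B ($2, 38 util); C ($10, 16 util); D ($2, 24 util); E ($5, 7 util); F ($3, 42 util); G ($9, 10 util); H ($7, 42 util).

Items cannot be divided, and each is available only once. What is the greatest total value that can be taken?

Check high-value combinations within $36:
- A+B+D+E+F+H: cost 14+2+2+5+3+7=33, value 22+38+24+7+42+42=175
- B+C+D+F+G+H: cost 2+10+2+3+9+7=33, value 38+16+24+42+10+42=172
- B+C+D+E+F+H: cost 2+10+2+5+3+7=29, value 38+16+24+7+42+42=169
- A+B+D+F+H: cost 14+2+2+3+7=28, value 22+38+24+42+42=168
Best: 175 util.

175 util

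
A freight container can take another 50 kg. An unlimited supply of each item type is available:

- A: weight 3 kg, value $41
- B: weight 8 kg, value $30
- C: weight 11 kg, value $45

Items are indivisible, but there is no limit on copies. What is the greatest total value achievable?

$656

Best value-per-unit is A at 41/3, and filling with it alone uses weight 16×3=48. No mix of the others beats 16×41 = 656.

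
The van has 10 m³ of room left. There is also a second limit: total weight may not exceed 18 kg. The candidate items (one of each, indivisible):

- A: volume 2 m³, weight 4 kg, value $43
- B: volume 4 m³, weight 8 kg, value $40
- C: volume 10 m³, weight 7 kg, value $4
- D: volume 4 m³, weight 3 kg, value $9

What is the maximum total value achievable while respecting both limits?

Feasible sets respecting both limits:
- A+B+D: volume 10, weight 15, value 92
- A+B: volume 6, weight 12, value 83
- A+D: volume 6, weight 7, value 52
- B+D: volume 8, weight 11, value 49
Best: $92.

$92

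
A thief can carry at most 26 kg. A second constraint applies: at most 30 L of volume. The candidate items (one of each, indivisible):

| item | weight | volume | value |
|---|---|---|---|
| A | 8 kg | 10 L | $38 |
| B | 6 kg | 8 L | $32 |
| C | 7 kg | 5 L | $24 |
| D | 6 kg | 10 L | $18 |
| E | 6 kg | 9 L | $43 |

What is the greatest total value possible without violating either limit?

Feasible sets respecting both limits:
- A+B+E: weight 20, volume 27, value 113
- A+C+E: weight 21, volume 24, value 105
- B+C+E: weight 19, volume 22, value 99
- A+D+E: weight 20, volume 29, value 99
Best: $113.

$113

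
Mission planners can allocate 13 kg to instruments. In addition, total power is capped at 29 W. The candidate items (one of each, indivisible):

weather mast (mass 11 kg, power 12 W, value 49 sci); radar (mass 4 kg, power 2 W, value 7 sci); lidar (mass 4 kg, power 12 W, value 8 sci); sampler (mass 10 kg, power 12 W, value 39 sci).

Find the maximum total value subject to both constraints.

49 sci

Feasible sets respecting both limits:
- weather mast: mass 11, power 12, value 49
- sampler: mass 10, power 12, value 39
- radar+lidar: mass 8, power 14, value 15
- lidar: mass 4, power 12, value 8
Best: 49 sci.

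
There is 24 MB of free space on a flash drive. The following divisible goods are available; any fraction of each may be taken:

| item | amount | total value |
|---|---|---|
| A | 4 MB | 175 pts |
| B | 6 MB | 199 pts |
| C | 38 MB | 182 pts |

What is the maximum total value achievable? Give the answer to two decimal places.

Take in order of value per unit:
- A (175/4 per unit): all 4 → value 175, running total 175.00
- B (199/6 per unit): all 6 → value 199, running total 374.00
- C (182/38 per unit): 14 of 38 → value 14×182/38 = 67.0526, running total 441.05
Total 441.05.

441.05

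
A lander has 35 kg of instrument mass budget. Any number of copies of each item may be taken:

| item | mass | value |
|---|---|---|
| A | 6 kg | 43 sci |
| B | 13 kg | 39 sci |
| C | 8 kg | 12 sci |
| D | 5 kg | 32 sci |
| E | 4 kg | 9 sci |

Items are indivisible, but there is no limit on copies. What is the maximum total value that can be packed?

247 sci

Best value-per-unit is A at 43/6; filling with it alone gives 5×43 = 215.
Optimal mix: 5×A + 1×D → mass 35, value 247.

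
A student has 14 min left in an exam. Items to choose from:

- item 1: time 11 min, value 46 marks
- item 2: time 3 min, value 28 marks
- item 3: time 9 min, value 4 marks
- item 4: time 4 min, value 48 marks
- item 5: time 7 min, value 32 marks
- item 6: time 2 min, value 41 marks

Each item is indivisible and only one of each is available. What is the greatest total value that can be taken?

121 marks

Check high-value combinations within 14 min:
- item 4+item 5+item 6: time 4+7+2=13, value 48+32+41=121
- item 2+item 4+item 6: time 3+4+2=9, value 28+48+41=117
- item 2+item 4+item 5: time 3+4+7=14, value 28+48+32=108
- item 2+item 5+item 6: time 3+7+2=12, value 28+32+41=101
Best: 121 marks.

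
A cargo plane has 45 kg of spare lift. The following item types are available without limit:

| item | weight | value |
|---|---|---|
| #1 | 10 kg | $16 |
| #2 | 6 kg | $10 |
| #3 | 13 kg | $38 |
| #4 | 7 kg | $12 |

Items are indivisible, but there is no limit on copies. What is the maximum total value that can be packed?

Best value-per-unit is #3 at 38/13; filling with it alone gives 3×38 = 114.
Optimal mix: 1×#2 + 3×#3 → weight 45, value 124.

$124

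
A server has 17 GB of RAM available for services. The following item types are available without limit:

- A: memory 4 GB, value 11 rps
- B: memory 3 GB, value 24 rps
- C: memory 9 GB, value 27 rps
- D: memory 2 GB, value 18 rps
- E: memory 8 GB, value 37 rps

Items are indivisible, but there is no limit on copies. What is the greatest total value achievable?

150 rps

Best value-per-unit is D at 18/2; filling with it alone gives 8×18 = 144.
Optimal mix: 1×B + 7×D → memory 17, value 150.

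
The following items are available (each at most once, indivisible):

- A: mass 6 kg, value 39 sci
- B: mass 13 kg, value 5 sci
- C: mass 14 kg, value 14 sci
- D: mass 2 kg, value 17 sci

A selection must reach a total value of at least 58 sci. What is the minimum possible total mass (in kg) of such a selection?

21

Subsets with value ≥ 58, sorted by total mass:
- A+B+D: mass 21, value 61
- A+C+D: mass 22, value 70
- A+B+C: mass 33, value 58
- A+B+C+D: mass 35, value 75
Minimum mass: 21 kg.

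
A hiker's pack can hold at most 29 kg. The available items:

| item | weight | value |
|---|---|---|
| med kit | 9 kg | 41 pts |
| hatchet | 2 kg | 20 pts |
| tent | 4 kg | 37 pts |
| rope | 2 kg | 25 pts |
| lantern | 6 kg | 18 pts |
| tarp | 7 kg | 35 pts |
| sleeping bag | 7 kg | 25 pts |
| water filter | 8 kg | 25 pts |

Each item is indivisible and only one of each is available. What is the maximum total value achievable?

163 pts

Check high-value combinations within 29 kg:
- med kit+tent+rope+tarp+sleeping bag: weight 9+4+2+7+7=29, value 41+37+25+35+25=163
- hatchet+tent+rope+lantern+tarp+sleeping bag: weight 2+4+2+6+7+7=28, value 20+37+25+18+35+25=160
- hatchet+tent+rope+lantern+tarp+water filter: weight 2+4+2+6+7+8=29, value 20+37+25+18+35+25=160
- med kit+hatchet+tent+rope+tarp: weight 9+2+4+2+7=24, value 41+20+37+25+35=158
- med kit+hatchet+tent+tarp+sleeping bag: weight 9+2+4+7+7=29, value 41+20+37+35+25=158
Best: 163 pts.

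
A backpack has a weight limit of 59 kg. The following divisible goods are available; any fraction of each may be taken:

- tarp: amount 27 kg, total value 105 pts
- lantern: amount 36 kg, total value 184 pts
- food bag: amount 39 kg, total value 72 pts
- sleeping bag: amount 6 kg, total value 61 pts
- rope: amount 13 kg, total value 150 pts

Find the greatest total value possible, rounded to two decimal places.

410.56

Take in order of value per unit:
- rope (150/13 per unit): all 13 → value 150, running total 150.00
- sleeping bag (61/6 per unit): all 6 → value 61, running total 211.00
- lantern (184/36 per unit): all 36 → value 184, running total 395.00
- tarp (105/27 per unit): 4 of 27 → value 4×105/27 = 15.5556, running total 410.56
Total 410.56.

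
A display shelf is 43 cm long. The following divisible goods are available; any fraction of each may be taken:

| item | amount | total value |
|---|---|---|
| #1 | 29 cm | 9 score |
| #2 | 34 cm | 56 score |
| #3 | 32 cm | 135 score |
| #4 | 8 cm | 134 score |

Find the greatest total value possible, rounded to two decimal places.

273.94

Take in order of value per unit:
- #4 (134/8 per unit): all 8 → value 134, running total 134.00
- #3 (135/32 per unit): all 32 → value 135, running total 269.00
- #2 (56/34 per unit): 3 of 34 → value 3×56/34 = 4.9412, running total 273.94
Total 273.94.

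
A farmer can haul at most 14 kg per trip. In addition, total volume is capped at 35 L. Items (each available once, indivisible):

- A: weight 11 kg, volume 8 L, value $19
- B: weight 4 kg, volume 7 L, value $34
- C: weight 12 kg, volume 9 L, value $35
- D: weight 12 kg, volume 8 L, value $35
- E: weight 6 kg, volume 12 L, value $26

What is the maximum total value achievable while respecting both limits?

Feasible sets respecting both limits:
- B+E: weight 10, volume 19, value 60
- C: weight 12, volume 9, value 35
- D: weight 12, volume 8, value 35
Best: $60.

$60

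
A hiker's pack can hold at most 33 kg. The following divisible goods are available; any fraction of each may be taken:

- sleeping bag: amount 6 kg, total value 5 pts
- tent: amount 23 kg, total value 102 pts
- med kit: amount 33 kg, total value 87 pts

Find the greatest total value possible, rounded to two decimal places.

128.36

Take in order of value per unit:
- tent (102/23 per unit): all 23 → value 102, running total 102.00
- med kit (87/33 per unit): 10 of 33 → value 10×87/33 = 26.3636, running total 128.36
Total 128.36.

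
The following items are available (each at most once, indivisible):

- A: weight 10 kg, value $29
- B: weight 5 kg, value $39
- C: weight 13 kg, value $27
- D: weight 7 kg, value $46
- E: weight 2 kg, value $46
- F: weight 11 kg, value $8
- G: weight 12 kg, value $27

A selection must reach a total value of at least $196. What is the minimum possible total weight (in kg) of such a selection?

Subsets with value ≥ 196, sorted by total weight:
- A+B+C+D+E+G: weight 49, value 214
- A+B+C+D+E+F+G: weight 60, value 222
Minimum weight: 49 kg.

49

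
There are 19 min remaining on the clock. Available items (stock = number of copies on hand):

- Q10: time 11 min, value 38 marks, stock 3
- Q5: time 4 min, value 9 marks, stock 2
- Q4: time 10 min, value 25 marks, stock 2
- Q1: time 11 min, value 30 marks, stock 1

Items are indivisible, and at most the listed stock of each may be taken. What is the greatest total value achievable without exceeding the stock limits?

56 marks

Top feasible selections:
- 1×Q10 + 2×Q5: time 19, value 56
- 2×Q5 + 1×Q1: time 19, value 48
- 1×Q10 + 1×Q5: time 15, value 47
Best: 56 marks.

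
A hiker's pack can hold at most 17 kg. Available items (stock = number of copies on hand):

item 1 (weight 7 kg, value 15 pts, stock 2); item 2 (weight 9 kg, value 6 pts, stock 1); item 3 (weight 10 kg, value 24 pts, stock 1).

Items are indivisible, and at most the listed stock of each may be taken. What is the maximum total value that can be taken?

Top feasible selections:
- 1×item 1 + 1×item 3: weight 17, value 39
- 2×item 1: weight 14, value 30
- 1×item 3: weight 10, value 24
- 1×item 1 + 1×item 2: weight 16, value 21
Best: 39 pts.

39 pts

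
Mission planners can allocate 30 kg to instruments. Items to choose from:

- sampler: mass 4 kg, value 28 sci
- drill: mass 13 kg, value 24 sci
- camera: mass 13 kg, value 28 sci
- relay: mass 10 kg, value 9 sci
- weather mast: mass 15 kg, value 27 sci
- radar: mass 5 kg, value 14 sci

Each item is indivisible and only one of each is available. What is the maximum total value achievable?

This is a 0/1 knapsack; check combinations near the capacity.
- sampler+drill+camera: mass 4+13+13=30, value 28+24+28=80
- sampler+camera+radar: mass 4+13+5=22, value 28+28+14=70
- sampler+weather mast+radar: mass 4+15+5=24, value 28+27+14=69
- sampler+drill+radar: mass 4+13+5=22, value 28+24+14=66
Best: 80 sci.

80 sci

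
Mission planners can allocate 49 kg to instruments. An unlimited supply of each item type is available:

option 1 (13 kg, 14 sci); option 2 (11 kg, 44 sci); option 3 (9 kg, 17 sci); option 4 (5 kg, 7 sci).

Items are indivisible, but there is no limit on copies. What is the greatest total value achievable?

Best value-per-unit is option 2 at 44/11; filling with it alone gives 4×44 = 176.
Optimal mix: 4×option 2 + 1×option 4 → mass 49, value 183.

183 sci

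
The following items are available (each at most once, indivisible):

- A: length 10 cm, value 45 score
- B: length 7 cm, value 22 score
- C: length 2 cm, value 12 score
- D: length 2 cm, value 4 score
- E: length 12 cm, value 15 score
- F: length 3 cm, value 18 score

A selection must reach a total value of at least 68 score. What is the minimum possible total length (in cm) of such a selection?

Subsets with value ≥ 68, sorted by total length:
- A+C+F: length 15, value 75
- A+C+D+F: length 17, value 79
- A+B+C: length 19, value 79
Minimum length: 15 cm.

15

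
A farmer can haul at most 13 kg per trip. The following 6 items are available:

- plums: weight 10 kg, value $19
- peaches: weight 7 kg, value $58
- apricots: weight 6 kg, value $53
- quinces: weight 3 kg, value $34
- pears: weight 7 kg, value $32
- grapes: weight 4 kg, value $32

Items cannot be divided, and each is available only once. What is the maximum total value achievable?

Check high-value combinations within 13 kg:
- apricots+quinces+grapes: weight 6+3+4=13, value 53+34+32=119
- peaches+apricots: weight 7+6=13, value 58+53=111
- peaches+quinces: weight 7+3=10, value 58+34=92
Best: $119.

$119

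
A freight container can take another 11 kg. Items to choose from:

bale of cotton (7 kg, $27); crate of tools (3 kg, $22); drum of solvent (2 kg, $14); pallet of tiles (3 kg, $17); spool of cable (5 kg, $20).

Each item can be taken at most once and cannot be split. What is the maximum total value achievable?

Check high-value combinations within 11 kg:
- crate of tools+pallet of tiles+spool of cable: weight 3+3+5=11, value 22+17+20=59
- crate of tools+drum of solvent+spool of cable: weight 3+2+5=10, value 22+14+20=56
- crate of tools+drum of solvent+pallet of tiles: weight 3+2+3=8, value 22+14+17=53
Best: $59.

$59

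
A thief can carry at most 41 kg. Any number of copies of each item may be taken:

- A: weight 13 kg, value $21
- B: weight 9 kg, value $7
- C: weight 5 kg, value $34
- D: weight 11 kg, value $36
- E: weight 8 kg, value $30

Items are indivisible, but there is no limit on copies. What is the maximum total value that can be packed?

Best value-per-unit is C at 34/5, and filling with it alone uses weight 8×5=40. No mix of the others beats 8×34 = 272.

$272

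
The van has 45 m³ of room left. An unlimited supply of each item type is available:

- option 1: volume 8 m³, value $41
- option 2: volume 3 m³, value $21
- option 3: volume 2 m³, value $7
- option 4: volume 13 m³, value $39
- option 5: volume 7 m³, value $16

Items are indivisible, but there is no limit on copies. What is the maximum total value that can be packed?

Best value-per-unit is option 2 at 21/3, and filling with it alone uses volume 15×3=45. No mix of the others beats 15×21 = 315.

$315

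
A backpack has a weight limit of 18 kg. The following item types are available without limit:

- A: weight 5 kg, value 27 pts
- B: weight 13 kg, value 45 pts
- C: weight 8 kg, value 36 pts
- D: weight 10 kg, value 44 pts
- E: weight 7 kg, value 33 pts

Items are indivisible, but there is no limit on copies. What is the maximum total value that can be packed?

90 pts

Best value-per-unit is A at 27/5; filling with it alone gives 3×27 = 81.
Optimal mix: 2×A + 1×C → weight 18, value 90.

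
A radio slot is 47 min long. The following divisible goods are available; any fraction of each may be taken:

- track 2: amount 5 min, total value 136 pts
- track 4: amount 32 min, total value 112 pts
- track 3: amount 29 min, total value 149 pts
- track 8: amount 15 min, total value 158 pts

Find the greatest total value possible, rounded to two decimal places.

432.72

Take in order of value per unit:
- track 2 (136/5 per unit): all 5 → value 136, running total 136.00
- track 8 (158/15 per unit): all 15 → value 158, running total 294.00
- track 3 (149/29 per unit): 27 of 29 → value 27×149/29 = 138.7241, running total 432.72
Total 432.72.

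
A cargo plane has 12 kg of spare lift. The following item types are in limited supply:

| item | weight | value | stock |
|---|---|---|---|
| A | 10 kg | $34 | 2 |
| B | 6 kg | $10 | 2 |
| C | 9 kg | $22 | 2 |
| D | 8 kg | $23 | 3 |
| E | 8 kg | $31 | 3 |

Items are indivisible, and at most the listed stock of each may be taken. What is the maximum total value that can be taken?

$34

Best selections within weight 12 and stock limits:
- 1×A: weight 10, value 34
- 1×E: weight 8, value 31
- 1×D: weight 8, value 23
- 1×C: weight 9, value 22
Best: $34.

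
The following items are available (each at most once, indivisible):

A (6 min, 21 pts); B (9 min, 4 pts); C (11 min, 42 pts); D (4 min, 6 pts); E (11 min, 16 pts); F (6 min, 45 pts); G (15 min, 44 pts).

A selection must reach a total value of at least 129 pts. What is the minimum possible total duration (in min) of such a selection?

Subsets with value ≥ 129, sorted by total duration:
- C+F+G: duration 32, value 131
- C+D+F+G: duration 36, value 137
- A+C+F+G: duration 38, value 152
- A+C+D+E+F: duration 38, value 130
Minimum duration: 32 min.

32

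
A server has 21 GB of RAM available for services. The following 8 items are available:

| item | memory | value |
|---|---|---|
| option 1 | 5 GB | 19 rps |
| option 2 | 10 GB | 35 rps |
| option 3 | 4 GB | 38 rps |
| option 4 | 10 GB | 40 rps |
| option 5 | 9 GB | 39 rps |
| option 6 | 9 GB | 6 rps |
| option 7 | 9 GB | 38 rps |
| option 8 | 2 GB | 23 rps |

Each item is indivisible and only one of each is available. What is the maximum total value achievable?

120 rps

This is a 0/1 knapsack; check combinations near the capacity.
- option 1+option 3+option 4+option 8: memory 5+4+10+2=21, value 19+38+40+23=120
- option 1+option 3+option 5+option 8: memory 5+4+9+2=20, value 19+38+39+23=119
- option 1+option 3+option 7+option 8: memory 5+4+9+2=20, value 19+38+38+23=118
- option 1+option 2+option 3+option 8: memory 5+10+4+2=21, value 19+35+38+23=115
- option 4+option 5+option 8: memory 10+9+2=21, value 40+39+23=102
Best: 120 rps.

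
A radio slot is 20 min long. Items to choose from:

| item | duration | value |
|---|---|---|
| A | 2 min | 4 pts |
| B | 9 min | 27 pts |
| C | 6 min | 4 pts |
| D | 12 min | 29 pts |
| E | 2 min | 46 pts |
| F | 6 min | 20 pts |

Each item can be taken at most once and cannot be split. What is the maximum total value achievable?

Check high-value combinations within 20 min:
- A+B+E+F: duration 2+9+2+6=19, value 4+27+46+20=97
- D+E+F: duration 12+2+6=20, value 29+46+20=95
- B+E+F: duration 9+2+6=17, value 27+46+20=93
Best: 97 pts.

97 pts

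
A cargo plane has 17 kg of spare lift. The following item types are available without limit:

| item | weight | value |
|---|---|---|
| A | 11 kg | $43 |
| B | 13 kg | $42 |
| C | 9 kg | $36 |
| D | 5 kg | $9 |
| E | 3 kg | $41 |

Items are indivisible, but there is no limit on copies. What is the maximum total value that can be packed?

Best value-per-unit is E at 41/3, and filling with it alone uses weight 5×3=15. No mix of the others beats 5×41 = 205.

$205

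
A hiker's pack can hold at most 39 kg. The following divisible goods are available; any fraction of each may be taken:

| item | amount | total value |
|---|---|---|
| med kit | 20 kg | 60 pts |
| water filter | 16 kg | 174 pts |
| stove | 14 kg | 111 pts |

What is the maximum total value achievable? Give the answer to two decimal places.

Take in order of value per unit:
- water filter (174/16 per unit): all 16 → value 174, running total 174.00
- stove (111/14 per unit): all 14 → value 111, running total 285.00
- med kit (60/20 per unit): 9 of 20 → value 9×60/20 = 27.0000, running total 312.00
Total 312.00.

312.00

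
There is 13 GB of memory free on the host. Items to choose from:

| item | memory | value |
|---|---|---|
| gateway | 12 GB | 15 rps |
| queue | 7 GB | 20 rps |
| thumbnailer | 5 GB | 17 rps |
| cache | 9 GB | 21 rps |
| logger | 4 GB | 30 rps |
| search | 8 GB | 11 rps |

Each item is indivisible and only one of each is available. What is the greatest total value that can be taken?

Check high-value combinations within 13 GB:
- cache+logger: memory 9+4=13, value 21+30=51
- queue+logger: memory 7+4=11, value 20+30=50
- thumbnailer+logger: memory 5+4=9, value 17+30=47
Best: 51 rps.

51 rps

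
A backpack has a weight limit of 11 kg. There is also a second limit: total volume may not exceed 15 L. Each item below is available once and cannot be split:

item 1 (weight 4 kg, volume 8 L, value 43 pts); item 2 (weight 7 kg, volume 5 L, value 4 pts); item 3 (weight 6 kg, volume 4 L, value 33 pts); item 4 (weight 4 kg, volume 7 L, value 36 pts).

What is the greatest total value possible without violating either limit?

79 pts

Feasible sets respecting both limits:
- item 1+item 4: weight 8, volume 15, value 79
- item 1+item 3: weight 10, volume 12, value 76
- item 3+item 4: weight 10, volume 11, value 69
- item 1+item 2: weight 11, volume 13, value 47
Best: 79 pts.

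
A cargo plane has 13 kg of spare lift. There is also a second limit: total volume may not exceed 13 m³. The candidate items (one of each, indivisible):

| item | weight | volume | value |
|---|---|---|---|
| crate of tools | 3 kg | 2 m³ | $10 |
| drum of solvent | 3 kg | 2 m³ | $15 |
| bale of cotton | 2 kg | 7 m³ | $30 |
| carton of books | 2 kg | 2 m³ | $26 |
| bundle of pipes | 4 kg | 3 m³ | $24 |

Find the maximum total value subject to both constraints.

Feasible sets respecting both limits:
- crate of tools+drum of solvent+bale of cotton+carton of books: weight 10, volume 13, value 81
- bale of cotton+carton of books+bundle of pipes: weight 8, volume 12, value 80
- crate of tools+drum of solvent+carton of books+bundle of pipes: weight 12, volume 9, value 75
Best: $81.

$81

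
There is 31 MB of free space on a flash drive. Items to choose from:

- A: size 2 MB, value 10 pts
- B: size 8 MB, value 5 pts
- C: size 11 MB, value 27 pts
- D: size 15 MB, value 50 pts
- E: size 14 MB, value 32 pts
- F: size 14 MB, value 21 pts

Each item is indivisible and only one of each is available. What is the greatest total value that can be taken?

92 pts

Check high-value combinations within 31 MB:
- A+D+E: size 2+15+14=31, value 10+50+32=92
- A+C+D: size 2+11+15=28, value 10+27+50=87
- D+E: size 15+14=29, value 50+32=82
- A+D+F: size 2+15+14=31, value 10+50+21=81
Best: 92 pts.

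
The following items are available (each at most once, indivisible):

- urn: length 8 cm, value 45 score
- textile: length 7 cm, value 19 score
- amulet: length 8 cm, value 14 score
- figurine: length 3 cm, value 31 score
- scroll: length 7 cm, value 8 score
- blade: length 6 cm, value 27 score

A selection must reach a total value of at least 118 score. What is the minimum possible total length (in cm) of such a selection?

Subsets with value ≥ 118, sorted by total length:
- urn+textile+figurine+blade: length 24, value 122
- urn+textile+figurine+scroll+blade: length 31, value 130
- urn+textile+amulet+figurine+blade: length 32, value 136
Minimum length: 24 cm.

24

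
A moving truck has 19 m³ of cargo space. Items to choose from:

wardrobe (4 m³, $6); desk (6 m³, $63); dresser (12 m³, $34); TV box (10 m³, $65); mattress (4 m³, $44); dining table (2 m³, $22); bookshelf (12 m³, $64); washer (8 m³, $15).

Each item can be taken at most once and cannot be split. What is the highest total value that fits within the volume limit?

This is a 0/1 knapsack; check combinations near the capacity.
- desk+TV box+dining table: volume 6+10+2=18, value 63+65+22=150
- wardrobe+desk+mattress+dining table: volume 4+6+4+2=16, value 6+63+44+22=135
- TV box+mattress+dining table: volume 10+4+2=16, value 65+44+22=131
Best: $150.

$150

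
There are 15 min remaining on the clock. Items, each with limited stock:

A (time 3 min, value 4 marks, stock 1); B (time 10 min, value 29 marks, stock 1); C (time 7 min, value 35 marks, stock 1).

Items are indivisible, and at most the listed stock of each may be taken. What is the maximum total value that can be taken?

39 marks

Best selections within time 15 and stock limits:
- 1×A + 1×C: time 10, value 39
- 1×C: time 7, value 35
Best: 39 marks.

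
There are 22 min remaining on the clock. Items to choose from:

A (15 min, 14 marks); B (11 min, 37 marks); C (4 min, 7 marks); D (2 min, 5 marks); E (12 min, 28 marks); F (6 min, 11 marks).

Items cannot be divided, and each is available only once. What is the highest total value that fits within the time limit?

55 marks

This is a 0/1 knapsack; check combinations near the capacity.
- B+C+F: time 11+4+6=21, value 37+7+11=55
- B+D+F: time 11+2+6=19, value 37+5+11=53
- B+C+D: time 11+4+2=17, value 37+7+5=49
- B+F: time 11+6=17, value 37+11=48
Best: 55 marks.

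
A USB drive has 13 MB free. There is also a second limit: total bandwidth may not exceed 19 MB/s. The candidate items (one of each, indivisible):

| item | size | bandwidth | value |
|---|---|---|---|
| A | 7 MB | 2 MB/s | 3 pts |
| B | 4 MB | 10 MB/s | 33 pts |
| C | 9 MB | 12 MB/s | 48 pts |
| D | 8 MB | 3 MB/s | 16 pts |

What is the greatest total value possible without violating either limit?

49 pts

Feasible sets respecting both limits:
- B+D: size 12, bandwidth 13, value 49
- C: size 9, bandwidth 12, value 48
- A+B: size 11, bandwidth 12, value 36
Best: 49 pts.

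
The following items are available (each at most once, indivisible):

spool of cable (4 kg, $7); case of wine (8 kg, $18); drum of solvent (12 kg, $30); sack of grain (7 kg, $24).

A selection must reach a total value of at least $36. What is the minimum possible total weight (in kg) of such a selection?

Subsets with value ≥ 36, sorted by total weight:
- case of wine+sack of grain: weight 15, value 42
- spool of cable+drum of solvent: weight 16, value 37
Minimum weight: 15 kg.

15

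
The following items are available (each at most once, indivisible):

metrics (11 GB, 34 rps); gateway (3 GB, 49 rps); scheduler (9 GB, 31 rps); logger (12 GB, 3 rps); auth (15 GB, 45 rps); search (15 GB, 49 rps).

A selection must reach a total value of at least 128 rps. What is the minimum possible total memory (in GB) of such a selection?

27

Subsets with value ≥ 128, sorted by total memory:
- gateway+scheduler+search: memory 27, value 129
- metrics+gateway+search: memory 29, value 132
Minimum memory: 27 GB.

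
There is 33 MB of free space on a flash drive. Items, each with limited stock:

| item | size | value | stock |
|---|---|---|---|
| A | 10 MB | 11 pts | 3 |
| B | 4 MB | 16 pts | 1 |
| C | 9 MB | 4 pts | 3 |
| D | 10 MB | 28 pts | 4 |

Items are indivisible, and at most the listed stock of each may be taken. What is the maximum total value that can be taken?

84 pts

Top feasible selections:
- 3×D: size 30, value 84
- 1×B + 1×C + 2×D: size 33, value 76
Best: 84 pts.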